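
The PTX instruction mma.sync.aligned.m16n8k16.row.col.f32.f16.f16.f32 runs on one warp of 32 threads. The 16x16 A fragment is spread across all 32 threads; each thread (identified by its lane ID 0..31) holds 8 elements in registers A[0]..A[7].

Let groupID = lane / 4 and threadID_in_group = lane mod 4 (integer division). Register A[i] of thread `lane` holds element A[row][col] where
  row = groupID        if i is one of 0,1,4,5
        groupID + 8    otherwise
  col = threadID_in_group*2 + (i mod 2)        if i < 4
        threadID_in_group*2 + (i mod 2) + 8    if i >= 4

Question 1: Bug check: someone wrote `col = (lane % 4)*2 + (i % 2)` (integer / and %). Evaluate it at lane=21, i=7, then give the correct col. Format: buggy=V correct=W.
buggy=3 correct=11

`(lane % 4)*2 + (i % 2)`[21,7]=>3
21: grp=5,tig=1
[7] (5+8,1*2+1+8) = (13,11)
col: 3 vs 11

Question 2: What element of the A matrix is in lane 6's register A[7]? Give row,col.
L=6→G=6>>2=1, T=6&3=2
[7]→row 1+8=9  col 2·2+1+8=13

9,13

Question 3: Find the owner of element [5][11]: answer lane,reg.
r:5=>grp=5,rB=0  c:11=>cB=1,tig=1,lo=1
L=5*4+1=21  i=1*4+0*2+1=5

21,5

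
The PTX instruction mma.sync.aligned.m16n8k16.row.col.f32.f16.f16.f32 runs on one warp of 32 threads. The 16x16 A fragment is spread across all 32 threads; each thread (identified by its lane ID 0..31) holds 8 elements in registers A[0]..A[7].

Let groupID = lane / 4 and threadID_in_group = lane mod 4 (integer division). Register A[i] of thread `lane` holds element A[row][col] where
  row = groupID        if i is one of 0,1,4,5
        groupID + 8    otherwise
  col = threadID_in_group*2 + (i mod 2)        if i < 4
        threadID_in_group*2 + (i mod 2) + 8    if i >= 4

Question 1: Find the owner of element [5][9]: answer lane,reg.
r: 5->gid=5,r8=0  c: 9->c8=1,tid=0,i&1=1
L=5*4+0=20  i=1*4+0*2+1=5

20,5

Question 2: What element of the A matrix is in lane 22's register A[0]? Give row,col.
5,4

L=22=>grp=22>>2=5, tig=22&3=2
[0]=>row 5+0=5  col 2·2+0+0=4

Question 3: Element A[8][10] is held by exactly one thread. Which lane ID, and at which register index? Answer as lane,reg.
r=8⇒gr=0,Rb=1  c=10⇒Cb=1,th=1,odd=0
L=0*4+1=1  i=1*4+1*2+0=6

1,6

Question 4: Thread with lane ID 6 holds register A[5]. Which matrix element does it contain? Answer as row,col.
1,13

lane 6=>6/4=1, 6 mod 4=2
i=5  r:1+0=>1  c:2·2+1+8=>13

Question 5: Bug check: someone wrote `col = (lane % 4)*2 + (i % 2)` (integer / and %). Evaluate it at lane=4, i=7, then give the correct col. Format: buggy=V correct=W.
buggy=1 correct=9

`(lane % 4)*2 + (i % 2)`[4,7]->1
lane 4: g=1 (4/4), t=0 (4%4)
i=7: r=1+8=9, c=0*2+1+8=9
col: 1 vs 9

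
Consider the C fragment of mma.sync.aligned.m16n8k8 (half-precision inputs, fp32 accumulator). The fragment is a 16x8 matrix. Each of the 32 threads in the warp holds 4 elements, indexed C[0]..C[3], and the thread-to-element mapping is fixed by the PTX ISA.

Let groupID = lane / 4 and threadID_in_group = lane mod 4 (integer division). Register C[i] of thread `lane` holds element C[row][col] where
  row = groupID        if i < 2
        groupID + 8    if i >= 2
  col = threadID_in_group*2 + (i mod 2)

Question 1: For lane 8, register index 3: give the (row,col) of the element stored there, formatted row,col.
lane 8: grp=2 (8/4), tig=0 (8%4)
i=3: r=2+8=10, c=0*2+1=1

10,1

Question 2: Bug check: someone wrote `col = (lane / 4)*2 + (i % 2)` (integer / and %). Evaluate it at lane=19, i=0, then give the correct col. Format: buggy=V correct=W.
`(lane / 4)*2 + (i % 2)`[19,0]⇒8
lane 19⇒19/4=4, 19 mod 4=3
i=0  r:4+0⇒4  c:2·3+0⇒6
col: 8 vs 6

buggy=8 correct=6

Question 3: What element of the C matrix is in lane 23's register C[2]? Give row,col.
13,6

lane 23: G=5 (23/4), T=3 (23%4)
i=2: r=5+8=13, c=3*2+0=6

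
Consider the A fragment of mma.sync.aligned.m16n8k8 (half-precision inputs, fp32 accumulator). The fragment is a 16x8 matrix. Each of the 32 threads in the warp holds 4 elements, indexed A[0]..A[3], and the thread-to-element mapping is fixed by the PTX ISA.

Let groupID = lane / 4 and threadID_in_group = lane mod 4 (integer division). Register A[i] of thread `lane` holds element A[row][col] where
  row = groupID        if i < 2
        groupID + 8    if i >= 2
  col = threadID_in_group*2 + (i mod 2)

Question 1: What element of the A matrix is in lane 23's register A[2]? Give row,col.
13,6

23: gr=5,th=3
[2] (5+8,3*2+0) = (13,6)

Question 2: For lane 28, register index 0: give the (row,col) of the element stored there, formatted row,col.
7,0

lane 28=>28/4=7, 28 mod 4=0
i=0  r:7+0=>7  c:2·0+0=>0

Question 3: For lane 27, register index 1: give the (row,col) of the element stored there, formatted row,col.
6,7

lane 27: g=6 (27/4), t=3 (27%4)
i=1: r=6+0=6, c=3*2+1=7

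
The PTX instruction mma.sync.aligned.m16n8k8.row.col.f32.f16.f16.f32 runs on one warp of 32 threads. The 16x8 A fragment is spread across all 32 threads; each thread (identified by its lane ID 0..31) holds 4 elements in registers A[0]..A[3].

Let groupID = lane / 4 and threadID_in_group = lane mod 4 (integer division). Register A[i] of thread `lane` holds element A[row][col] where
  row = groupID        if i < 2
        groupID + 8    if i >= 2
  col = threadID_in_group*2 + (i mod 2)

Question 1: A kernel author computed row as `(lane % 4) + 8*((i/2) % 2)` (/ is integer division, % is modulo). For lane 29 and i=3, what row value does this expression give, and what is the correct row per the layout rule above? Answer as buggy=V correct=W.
buggy=9 correct=15

`(lane % 4) + 8*((i/2) % 2)`[29,3]⇒9
lane 29: gr=7 (29/4), th=1 (29%4)
i=3: r=7+8=15, c=1*2+1=3
row: 9 vs 15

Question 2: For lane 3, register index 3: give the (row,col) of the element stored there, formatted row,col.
lane 3: G=0 (3/4), T=3 (3%4)
i=3: r=0+8=8, c=3*2+1=7

8,7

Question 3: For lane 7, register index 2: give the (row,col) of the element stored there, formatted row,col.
9,6

7: G=1,T=3
[2] (1+8,3*2+0) = (9,6)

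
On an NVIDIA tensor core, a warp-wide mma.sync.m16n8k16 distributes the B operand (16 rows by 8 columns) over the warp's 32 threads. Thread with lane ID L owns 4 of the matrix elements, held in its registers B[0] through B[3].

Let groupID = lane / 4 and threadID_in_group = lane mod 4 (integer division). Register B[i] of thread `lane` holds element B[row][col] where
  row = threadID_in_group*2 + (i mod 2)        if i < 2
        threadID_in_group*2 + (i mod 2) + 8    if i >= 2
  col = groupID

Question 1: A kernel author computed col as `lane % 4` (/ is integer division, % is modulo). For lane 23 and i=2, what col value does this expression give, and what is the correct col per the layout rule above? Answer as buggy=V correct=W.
buggy=3 correct=5

`lane % 4`[23,2]=>3
L=23=>grp=23>>2=5, tig=23&3=3
[2]=>row 3·2+0+8=14  col grp=5
col: 3 vs 5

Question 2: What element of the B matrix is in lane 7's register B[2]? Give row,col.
L=7→G=7>>2=1, T=7&3=3
[2]→row 3·2+0+8=14  col G=1

14,1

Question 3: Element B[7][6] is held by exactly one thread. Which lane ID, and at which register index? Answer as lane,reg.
c=6→G=6  r=7→rhi=0,T=3,p=1
L=6*4+3=27  i=0*2+1=1

27,1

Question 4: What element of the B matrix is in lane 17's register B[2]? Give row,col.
10,4

L=17→G=17>>2=4, T=17&3=1
[2]→row 1·2+0+8=10  col G=4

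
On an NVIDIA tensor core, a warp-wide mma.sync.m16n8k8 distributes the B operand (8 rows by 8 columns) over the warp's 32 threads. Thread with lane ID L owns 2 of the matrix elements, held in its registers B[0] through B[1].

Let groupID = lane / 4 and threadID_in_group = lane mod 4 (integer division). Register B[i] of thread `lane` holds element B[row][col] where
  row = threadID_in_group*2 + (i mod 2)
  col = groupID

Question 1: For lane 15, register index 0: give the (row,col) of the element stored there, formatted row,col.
6,3

L=15→G=15>>2=3, T=15&3=3
[0]→row 3·2+0=6  col G=3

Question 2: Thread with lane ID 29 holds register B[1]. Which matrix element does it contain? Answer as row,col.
lane 29: G=7 (29/4), T=1 (29%4)
i=1: r=1*2+1=3, c=G=7

3,7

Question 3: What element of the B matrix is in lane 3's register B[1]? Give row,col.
L=3->g=3>>2=0, t=3&3=3
[1]->row 3·2+1=7  col g=0

7,0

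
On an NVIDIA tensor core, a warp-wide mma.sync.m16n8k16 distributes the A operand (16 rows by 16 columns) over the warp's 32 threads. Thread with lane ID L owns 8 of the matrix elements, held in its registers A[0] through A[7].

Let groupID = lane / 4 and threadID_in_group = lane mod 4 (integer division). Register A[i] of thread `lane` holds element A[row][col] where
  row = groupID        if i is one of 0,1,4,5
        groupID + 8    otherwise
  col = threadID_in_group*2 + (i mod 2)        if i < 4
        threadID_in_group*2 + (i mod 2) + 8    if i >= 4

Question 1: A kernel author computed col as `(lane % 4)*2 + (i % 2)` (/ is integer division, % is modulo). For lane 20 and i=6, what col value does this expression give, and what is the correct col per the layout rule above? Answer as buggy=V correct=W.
buggy=0 correct=8

`(lane % 4)*2 + (i % 2)`[20,6]⇒0
lane 20⇒20/4=5, 20 mod 4=0
i=6  r:5+8⇒13  c:2·0+0+8⇒8
col: 0 vs 8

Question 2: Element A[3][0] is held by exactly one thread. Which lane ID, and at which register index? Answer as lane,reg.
12,0

r=3⇒gr=3,Rb=0  c=0⇒Cb=0,th=0,odd=0
L=3*4+0=12  i=0*4+0*2+0=0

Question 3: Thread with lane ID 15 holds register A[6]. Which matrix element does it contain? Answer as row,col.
L=15->g=15>>2=3, t=15&3=3
[6]->row 3+8=11  col 3·2+0+8=14

11,14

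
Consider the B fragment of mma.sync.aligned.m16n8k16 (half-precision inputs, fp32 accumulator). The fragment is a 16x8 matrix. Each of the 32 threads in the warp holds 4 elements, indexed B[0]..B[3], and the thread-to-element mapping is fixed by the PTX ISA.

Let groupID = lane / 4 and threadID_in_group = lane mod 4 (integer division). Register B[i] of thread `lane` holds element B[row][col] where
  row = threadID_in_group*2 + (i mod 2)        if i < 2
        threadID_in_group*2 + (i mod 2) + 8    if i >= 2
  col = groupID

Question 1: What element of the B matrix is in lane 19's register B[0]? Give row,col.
lane 19: gr=4 (19/4), th=3 (19%4)
i=0: r=3*2+0+0=6, c=gr=4

6,4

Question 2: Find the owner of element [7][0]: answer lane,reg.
c=0→G=0  r=7→rhi=0,T=3,p=1
L=0*4+3=3  i=0*2+1=1

3,1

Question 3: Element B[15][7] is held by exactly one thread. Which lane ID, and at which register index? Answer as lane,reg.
c=7→G=7  r=15→rhi=1,T=3,p=1
L=7*4+3=31  i=1*2+1=3

31,3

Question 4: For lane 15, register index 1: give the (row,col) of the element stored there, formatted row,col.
7,3

L=15→G=15>>2=3, T=15&3=3
[1]→row 3·2+1+0=7  col G=3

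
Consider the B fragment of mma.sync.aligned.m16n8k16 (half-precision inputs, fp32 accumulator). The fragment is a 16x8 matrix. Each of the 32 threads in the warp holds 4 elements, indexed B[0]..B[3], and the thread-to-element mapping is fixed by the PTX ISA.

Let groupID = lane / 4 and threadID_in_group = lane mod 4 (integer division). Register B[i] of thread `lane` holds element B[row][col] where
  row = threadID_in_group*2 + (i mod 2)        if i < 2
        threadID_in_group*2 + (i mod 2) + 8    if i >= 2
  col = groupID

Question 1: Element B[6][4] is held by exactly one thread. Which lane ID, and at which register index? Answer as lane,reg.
c=4⇒gr=4  r=6⇒Rb=0,th=3,odd=0
L=4*4+3=19  i=0*2+0=0

19,0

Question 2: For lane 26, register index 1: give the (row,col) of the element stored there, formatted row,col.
5,6

lane 26->26/4=6, 26 mod 4=2
i=1  r:2·2+1+0->5  c:6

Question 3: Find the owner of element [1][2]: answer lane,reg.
8,1

c: 2->gid=2  r: 1->r8=0,tid=0,i&1=1
L=2*4+0=8  i=0*2+1=1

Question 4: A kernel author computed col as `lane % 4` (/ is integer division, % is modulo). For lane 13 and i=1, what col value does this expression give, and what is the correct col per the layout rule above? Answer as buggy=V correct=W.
`lane % 4`[13,1]→1
lane 13→13/4=3, 13 mod 4=1
i=1  r:2·1+1+0→3  c:3
col: 1 vs 3

buggy=1 correct=3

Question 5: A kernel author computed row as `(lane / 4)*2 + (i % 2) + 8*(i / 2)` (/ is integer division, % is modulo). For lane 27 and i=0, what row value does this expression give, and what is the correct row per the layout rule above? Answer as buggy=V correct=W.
buggy=12 correct=6

`(lane / 4)*2 + (i % 2) + 8*(i / 2)`[27,0]→12
lane 27→27/4=6, 27 mod 4=3
i=0  r:2·3+0+0→6  c:6
row: 12 vs 6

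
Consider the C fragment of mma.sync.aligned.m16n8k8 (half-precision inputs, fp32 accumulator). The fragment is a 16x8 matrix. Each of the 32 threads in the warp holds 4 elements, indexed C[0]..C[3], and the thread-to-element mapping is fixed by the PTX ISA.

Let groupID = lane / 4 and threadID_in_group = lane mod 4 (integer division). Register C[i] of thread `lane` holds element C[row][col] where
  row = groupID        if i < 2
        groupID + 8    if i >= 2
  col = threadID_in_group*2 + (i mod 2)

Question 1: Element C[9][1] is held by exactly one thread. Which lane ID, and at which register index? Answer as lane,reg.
4,3

r=9→G=1,rhi=1  c=1→T=0,p=1
L=1*4+0=4  i=1*2+1=3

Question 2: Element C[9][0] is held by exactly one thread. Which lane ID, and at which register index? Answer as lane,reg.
4,2

r=9⇒gr=1,Rb=1  c=0⇒th=0,odd=0
L=1*4+0=4  i=1*2+0=2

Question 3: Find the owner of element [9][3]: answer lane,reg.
5,3

r: 9->gid=1,r8=1  c: 3->tid=1,i&1=1
L=1*4+1=5  i=1*2+1=3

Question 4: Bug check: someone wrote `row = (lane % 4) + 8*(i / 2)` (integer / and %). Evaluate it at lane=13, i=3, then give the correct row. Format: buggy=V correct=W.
`(lane % 4) + 8*(i / 2)`[13,3]=>9
L=13=>grp=13>>2=3, tig=13&3=1
[3]=>row 3+8=11  col 1·2+1=3
row: 9 vs 11

buggy=9 correct=11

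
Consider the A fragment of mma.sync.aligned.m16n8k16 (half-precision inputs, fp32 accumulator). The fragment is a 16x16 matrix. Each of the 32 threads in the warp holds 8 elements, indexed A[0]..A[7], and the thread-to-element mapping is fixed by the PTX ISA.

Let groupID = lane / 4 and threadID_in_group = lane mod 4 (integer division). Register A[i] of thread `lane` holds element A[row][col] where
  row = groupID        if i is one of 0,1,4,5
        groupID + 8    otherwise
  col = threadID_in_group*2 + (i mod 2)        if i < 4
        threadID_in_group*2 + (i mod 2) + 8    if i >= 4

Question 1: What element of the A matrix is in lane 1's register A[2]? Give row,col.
lane 1: gid=0 (1/4), tid=1 (1%4)
i=2: r=0+8=8, c=1*2+0+0=2

8,2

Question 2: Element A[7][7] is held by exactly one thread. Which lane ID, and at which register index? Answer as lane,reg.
31,1

r: 7->gid=7,r8=0  c: 7->c8=0,tid=3,i&1=1
L=7*4+3=31  i=0*4+0*2+1=1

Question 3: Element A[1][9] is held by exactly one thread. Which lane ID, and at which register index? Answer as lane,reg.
r:1=>grp=1,rB=0  c:9=>cB=1,tig=0,lo=1
L=1*4+0=4  i=1*4+0*2+1=5

4,5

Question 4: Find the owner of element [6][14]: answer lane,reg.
27,4

r=6⇒gr=6,Rb=0  c=14⇒Cb=1,th=3,odd=0
L=6*4+3=27  i=1*4+0*2+0=4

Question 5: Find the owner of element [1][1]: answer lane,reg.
4,1

r:1=>grp=1,rB=0  c:1=>cB=0,tig=0,lo=1
L=1*4+0=4  i=0*4+0*2+1=1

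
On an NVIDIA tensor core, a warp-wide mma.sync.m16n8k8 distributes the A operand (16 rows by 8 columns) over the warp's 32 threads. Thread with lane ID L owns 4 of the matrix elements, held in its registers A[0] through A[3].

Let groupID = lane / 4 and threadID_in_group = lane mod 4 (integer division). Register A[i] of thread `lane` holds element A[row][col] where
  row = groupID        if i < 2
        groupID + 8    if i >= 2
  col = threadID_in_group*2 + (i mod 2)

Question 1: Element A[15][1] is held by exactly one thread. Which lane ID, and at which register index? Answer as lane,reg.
28,3

r=15->g=7,rb=1  c=1->t=0,b0=1
L=7*4+0=28  i=1*2+1=3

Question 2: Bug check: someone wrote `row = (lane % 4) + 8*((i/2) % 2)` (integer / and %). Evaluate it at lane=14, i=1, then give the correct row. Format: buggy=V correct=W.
buggy=2 correct=3

`(lane % 4) + 8*((i/2) % 2)`[14,1]⇒2
14: gr=3,th=2
[1] (3+0,2*2+1) = (3,5)
row: 2 vs 3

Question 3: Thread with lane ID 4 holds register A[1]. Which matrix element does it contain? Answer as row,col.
1,1

L=4=>grp=4>>2=1, tig=4&3=0
[1]=>row 1+0=1  col 0·2+1=1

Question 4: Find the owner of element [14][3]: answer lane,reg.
25,3

r=14⇒gr=6,Rb=1  c=3⇒th=1,odd=1
L=6*4+1=25  i=1*2+1=3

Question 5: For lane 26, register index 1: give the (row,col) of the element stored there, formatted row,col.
6,5

26: grp=6,tig=2
[1] (6+0,2*2+1) = (6,5)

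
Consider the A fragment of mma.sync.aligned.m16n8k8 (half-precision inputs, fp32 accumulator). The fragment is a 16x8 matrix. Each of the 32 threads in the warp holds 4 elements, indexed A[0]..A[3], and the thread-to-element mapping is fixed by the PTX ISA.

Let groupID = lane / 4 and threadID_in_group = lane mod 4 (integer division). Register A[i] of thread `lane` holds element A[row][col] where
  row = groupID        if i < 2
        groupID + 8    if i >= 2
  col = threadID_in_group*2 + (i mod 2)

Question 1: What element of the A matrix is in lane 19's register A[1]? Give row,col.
4,7

lane 19: G=4 (19/4), T=3 (19%4)
i=1: r=4+0=4, c=3*2+1=7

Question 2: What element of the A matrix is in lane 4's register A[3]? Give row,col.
9,1

lane 4->4/4=1, 4 mod 4=0
i=3  r:1+8->9  c:2·0+1->1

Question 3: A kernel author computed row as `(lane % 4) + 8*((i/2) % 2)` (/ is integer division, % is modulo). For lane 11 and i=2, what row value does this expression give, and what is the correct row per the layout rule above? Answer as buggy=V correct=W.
buggy=11 correct=10

`(lane % 4) + 8*((i/2) % 2)`[11,2]=>11
lane 11: grp=2 (11/4), tig=3 (11%4)
i=2: r=2+8=10, c=3*2+0=6
row: 11 vs 10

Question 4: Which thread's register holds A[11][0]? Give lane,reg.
12,2

r: 11->gid=3,r8=1  c: 0->tid=0,i&1=0
L=3*4+0=12  i=1*2+0=2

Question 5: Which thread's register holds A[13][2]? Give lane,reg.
r=13→G=5,rhi=1  c=2→T=1,p=0
L=5*4+1=21  i=1*2+0=2

21,2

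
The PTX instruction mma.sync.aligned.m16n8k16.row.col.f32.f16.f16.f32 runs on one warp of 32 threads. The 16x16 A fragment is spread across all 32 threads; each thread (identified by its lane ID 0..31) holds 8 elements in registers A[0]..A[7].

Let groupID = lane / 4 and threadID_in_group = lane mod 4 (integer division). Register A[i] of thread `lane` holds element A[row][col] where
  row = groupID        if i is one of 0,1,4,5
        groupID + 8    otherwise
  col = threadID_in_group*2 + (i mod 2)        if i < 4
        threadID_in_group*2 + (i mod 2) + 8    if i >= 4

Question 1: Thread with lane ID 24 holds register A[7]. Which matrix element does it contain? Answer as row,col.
lane 24→24/4=6, 24 mod 4=0
i=7  r:6+8→14  c:2·0+1+8→9

14,9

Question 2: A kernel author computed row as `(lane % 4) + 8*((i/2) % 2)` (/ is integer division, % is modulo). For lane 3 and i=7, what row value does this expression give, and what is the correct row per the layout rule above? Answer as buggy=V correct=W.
`(lane % 4) + 8*((i/2) % 2)`[3,7]→11
lane 3: G=0 (3/4), T=3 (3%4)
i=7: r=0+8=8, c=3*2+1+8=15
row: 11 vs 8

buggy=11 correct=8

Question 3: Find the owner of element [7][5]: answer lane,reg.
r:7=>grp=7,rB=0  c:5=>cB=0,tig=2,lo=1
L=7*4+2=30  i=0*4+0*2+1=1

30,1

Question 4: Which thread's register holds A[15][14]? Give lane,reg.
r=15→G=7,rhi=1  c=14→chi=1,T=3,p=0
L=7*4+3=31  i=1*4+1*2+0=6

31,6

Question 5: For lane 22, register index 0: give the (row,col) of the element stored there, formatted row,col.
22: g=5,t=2
[0] (5+0,2*2+0+0) = (5,4)

5,4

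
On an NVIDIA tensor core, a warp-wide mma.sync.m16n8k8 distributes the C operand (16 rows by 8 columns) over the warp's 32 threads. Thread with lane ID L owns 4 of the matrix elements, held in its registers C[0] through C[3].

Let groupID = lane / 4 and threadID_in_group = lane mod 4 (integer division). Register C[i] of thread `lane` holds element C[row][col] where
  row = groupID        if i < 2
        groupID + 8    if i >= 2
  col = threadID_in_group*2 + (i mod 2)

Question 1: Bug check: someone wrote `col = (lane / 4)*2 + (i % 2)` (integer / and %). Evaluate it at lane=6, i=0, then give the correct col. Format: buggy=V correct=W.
buggy=2 correct=4

`(lane / 4)*2 + (i % 2)`[6,0]->2
6: g=1,t=2
[0] (1+0,2*2+0) = (1,4)
col: 2 vs 4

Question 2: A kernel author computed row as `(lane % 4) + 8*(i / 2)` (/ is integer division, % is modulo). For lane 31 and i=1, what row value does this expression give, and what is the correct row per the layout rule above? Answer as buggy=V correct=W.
`(lane % 4) + 8*(i / 2)`[31,1]⇒3
lane 31: gr=7 (31/4), th=3 (31%4)
i=1: r=7+0=7, c=3*2+1=7
row: 3 vs 7

buggy=3 correct=7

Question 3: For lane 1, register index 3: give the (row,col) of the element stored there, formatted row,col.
8,3

lane 1⇒1/4=0, 1 mod 4=1
i=3  r:0+8⇒8  c:2·1+1⇒3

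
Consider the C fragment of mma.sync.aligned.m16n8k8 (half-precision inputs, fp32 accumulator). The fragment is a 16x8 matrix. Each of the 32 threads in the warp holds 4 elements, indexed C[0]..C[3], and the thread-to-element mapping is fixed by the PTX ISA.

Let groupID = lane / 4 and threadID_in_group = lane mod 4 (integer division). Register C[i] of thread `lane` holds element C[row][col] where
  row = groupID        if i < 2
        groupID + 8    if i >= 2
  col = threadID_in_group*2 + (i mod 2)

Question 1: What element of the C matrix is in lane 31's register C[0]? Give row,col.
7,6

lane 31⇒31/4=7, 31 mod 4=3
i=0  r:7+0⇒7  c:2·3+0⇒6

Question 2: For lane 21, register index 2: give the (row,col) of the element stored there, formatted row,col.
13,2

lane 21: gr=5 (21/4), th=1 (21%4)
i=2: r=5+8=13, c=1*2+0=2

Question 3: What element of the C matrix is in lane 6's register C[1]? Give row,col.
lane 6: g=1 (6/4), t=2 (6%4)
i=1: r=1+0=1, c=2*2+1=5

1,5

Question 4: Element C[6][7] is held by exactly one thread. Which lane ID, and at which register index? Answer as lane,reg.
27,1

r: 6->gid=6,r8=0  c: 7->tid=3,i&1=1
L=6*4+3=27  i=0*2+1=1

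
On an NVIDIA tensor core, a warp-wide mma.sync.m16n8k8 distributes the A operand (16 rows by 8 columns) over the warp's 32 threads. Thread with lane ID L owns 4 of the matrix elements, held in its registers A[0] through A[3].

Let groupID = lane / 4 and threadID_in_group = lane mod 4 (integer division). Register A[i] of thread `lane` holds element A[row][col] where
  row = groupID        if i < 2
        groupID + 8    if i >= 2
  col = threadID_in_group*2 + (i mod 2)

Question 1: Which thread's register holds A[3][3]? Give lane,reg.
13,1

r: 3->gid=3,r8=0  c: 3->tid=1,i&1=1
L=3*4+1=13  i=0*2+1=1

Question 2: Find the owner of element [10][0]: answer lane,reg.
r=10⇒gr=2,Rb=1  c=0⇒th=0,odd=0
L=2*4+0=8  i=1*2+0=2

8,2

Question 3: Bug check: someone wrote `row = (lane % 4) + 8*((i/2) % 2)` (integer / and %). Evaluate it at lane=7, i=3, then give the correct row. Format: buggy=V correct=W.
buggy=11 correct=9

`(lane % 4) + 8*((i/2) % 2)`[7,3]→11
7: G=1,T=3
[3] (1+8,3*2+1) = (9,7)
row: 11 vs 9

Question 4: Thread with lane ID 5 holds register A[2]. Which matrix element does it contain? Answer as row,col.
9,2

lane 5: gr=1 (5/4), th=1 (5%4)
i=2: r=1+8=9, c=1*2+0=2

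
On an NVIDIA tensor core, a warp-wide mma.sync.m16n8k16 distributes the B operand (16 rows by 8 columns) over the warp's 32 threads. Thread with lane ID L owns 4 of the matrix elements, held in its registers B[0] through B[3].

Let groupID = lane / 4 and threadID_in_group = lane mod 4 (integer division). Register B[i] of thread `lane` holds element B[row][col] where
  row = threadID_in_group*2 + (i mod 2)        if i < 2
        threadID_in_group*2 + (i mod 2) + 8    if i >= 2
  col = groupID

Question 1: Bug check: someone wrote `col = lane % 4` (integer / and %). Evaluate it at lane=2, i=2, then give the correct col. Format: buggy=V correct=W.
buggy=2 correct=0

`lane % 4`[2,2]⇒2
lane 2⇒2/4=0, 2 mod 4=2
i=2  r:2·2+0+8⇒12  c:0
col: 2 vs 0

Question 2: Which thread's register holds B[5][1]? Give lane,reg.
6,1

c: 1->gid=1  r: 5->r8=0,tid=2,i&1=1
L=1*4+2=6  i=0*2+1=1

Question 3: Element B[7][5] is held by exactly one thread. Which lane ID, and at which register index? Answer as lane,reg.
c=5⇒gr=5  r=7⇒Rb=0,th=3,odd=1
L=5*4+3=23  i=0*2+1=1

23,1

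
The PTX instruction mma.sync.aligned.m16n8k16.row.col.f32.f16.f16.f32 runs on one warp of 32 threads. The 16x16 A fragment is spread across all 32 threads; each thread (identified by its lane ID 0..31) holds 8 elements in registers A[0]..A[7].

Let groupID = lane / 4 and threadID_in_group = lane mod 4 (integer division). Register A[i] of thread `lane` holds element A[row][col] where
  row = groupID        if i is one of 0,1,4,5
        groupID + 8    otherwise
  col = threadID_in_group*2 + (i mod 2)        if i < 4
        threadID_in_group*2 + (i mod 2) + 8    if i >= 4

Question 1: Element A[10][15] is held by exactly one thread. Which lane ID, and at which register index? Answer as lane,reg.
r:10=>grp=2,rB=1  c:15=>cB=1,tig=3,lo=1
L=2*4+3=11  i=1*4+1*2+1=7

11,7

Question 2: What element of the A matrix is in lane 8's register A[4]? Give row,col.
2,8

lane 8=>8/4=2, 8 mod 4=0
i=4  r:2+0=>2  c:2·0+0+8=>8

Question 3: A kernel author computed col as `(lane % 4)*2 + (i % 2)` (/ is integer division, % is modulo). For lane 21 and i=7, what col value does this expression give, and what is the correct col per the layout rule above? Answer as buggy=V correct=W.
buggy=3 correct=11

`(lane % 4)*2 + (i % 2)`[21,7]⇒3
21: gr=5,th=1
[7] (5+8,1*2+1+8) = (13,11)
col: 3 vs 11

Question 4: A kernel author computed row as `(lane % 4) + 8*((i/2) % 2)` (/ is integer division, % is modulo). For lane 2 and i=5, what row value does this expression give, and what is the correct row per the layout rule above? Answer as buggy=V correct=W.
`(lane % 4) + 8*((i/2) % 2)`[2,5]⇒2
lane 2⇒2/4=0, 2 mod 4=2
i=5  r:0+0⇒0  c:2·2+1+8⇒13
row: 2 vs 0

buggy=2 correct=0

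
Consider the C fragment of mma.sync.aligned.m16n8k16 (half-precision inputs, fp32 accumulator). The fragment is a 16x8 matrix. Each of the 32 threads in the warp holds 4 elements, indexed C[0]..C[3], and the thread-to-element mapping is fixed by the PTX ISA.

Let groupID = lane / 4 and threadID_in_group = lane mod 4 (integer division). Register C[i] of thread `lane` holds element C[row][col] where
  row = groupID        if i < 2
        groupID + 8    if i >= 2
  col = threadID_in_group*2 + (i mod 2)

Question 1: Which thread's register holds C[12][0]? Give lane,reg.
r: 12->gid=4,r8=1  c: 0->tid=0,i&1=0
L=4*4+0=16  i=1*2+0=2

16,2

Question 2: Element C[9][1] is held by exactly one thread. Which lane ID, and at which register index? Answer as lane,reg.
r:9=>grp=1,rB=1  c:1=>tig=0,lo=1
L=1*4+0=4  i=1*2+1=3

4,3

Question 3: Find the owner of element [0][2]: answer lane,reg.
1,0

r=0->g=0,rb=0  c=2->t=1,b0=0
L=0*4+1=1  i=0*2+0=0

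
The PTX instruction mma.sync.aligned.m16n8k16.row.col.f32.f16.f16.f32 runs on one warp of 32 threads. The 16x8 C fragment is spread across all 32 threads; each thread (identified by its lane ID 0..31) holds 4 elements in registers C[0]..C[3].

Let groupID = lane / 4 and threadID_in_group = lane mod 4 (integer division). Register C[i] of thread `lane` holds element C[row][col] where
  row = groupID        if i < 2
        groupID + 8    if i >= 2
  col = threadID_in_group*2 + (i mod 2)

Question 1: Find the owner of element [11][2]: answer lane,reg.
r: 11->gid=3,r8=1  c: 2->tid=1,i&1=0
L=3*4+1=13  i=1*2+0=2

13,2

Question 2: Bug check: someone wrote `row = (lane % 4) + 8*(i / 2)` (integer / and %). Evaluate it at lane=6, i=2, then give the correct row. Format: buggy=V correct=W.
buggy=10 correct=9

`(lane % 4) + 8*(i / 2)`[6,2]⇒10
lane 6: gr=1 (6/4), th=2 (6%4)
i=2: r=1+8=9, c=2*2+0=4
row: 10 vs 9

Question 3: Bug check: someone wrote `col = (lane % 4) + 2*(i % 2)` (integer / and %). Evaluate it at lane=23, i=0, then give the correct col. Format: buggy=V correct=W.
`(lane % 4) + 2*(i % 2)`[23,0]→3
lane 23→23/4=5, 23 mod 4=3
i=0  r:5+0→5  c:2·3+0→6
col: 3 vs 6

buggy=3 correct=6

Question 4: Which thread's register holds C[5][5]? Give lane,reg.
r=5→G=5,rhi=0  c=5→T=2,p=1
L=5*4+2=22  i=0*2+1=1

22,1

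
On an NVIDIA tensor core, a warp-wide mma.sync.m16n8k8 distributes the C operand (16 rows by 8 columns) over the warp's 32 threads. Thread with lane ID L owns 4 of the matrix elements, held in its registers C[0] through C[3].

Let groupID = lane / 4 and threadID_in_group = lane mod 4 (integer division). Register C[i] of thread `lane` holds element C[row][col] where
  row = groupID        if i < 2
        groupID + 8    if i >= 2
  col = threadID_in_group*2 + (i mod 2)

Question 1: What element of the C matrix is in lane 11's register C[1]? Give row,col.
lane 11: gr=2 (11/4), th=3 (11%4)
i=1: r=2+0=2, c=3*2+1=7

2,7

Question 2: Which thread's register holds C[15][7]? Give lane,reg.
r=15⇒gr=7,Rb=1  c=7⇒th=3,odd=1
L=7*4+3=31  i=1*2+1=3

31,3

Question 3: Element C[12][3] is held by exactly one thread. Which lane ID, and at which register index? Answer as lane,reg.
r: 12->gid=4,r8=1  c: 3->tid=1,i&1=1
L=4*4+1=17  i=1*2+1=3

17,3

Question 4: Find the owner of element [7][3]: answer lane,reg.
r: 7->gid=7,r8=0  c: 3->tid=1,i&1=1
L=7*4+1=29  i=0*2+1=1

29,1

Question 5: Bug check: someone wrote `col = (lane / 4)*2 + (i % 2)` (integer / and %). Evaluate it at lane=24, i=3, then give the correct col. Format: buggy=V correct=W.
`(lane / 4)*2 + (i % 2)`[24,3]⇒13
24: gr=6,th=0
[3] (6+8,0*2+1) = (14,1)
col: 13 vs 1

buggy=13 correct=1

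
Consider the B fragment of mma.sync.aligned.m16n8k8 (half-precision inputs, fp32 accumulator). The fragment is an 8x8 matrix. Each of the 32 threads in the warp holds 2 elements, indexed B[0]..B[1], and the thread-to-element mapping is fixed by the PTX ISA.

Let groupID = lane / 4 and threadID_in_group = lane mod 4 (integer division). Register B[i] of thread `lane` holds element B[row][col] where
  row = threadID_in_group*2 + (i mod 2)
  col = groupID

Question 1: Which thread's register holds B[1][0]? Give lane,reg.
0,1

c=0⇒gr=0  r=1⇒th=0,odd=1
L=0*4+0=0  i=1=1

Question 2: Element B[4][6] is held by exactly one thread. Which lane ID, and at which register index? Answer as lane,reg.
c=6⇒gr=6  r=4⇒th=2,odd=0
L=6*4+2=26  i=0=0

26,0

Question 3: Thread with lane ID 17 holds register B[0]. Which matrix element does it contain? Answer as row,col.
lane 17⇒17/4=4, 17 mod 4=1
i=0  r:2·1+0⇒2  c:4

2,4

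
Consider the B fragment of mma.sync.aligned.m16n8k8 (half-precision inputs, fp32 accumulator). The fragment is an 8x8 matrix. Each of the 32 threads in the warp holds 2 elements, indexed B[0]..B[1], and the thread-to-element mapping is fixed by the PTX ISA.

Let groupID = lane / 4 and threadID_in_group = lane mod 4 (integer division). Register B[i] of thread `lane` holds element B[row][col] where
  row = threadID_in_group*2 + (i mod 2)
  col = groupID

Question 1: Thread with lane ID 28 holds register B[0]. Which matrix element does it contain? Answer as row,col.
28: grp=7,tig=0
[0] (0*2+0,7) = (0,7)

0,7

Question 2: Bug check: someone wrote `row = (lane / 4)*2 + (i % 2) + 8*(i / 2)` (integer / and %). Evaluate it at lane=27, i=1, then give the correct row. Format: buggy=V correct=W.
`(lane / 4)*2 + (i % 2) + 8*(i / 2)`[27,1]->13
27: g=6,t=3
[1] (3*2+1,6) = (7,6)
row: 13 vs 7

buggy=13 correct=7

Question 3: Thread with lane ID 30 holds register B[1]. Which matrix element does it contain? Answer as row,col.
30: gr=7,th=2
[1] (2*2+1,7) = (5,7)

5,7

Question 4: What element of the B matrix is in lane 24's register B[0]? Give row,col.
lane 24: gid=6 (24/4), tid=0 (24%4)
i=0: r=0*2+0=0, c=gid=6

0,6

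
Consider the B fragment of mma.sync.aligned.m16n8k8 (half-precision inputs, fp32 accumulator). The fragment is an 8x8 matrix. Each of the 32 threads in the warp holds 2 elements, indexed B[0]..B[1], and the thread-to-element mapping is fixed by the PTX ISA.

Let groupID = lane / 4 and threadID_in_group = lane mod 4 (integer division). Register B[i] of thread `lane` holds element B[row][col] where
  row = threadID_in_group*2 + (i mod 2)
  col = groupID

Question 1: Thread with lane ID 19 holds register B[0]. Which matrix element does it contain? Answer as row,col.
6,4

lane 19: gr=4 (19/4), th=3 (19%4)
i=0: r=3*2+0=6, c=gr=4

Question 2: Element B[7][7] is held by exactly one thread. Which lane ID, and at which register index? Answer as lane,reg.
c:7=>grp=7  r:7=>tig=3,lo=1
L=7*4+3=31  i=1=1

31,1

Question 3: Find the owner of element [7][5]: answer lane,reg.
23,1

c=5⇒gr=5  r=7⇒th=3,odd=1
L=5*4+3=23  i=1=1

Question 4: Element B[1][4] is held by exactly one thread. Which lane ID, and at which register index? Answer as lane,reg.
16,1

c:4=>grp=4  r:1=>tig=0,lo=1
L=4*4+0=16  i=1=1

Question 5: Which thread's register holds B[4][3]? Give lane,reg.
c:3=>grp=3  r:4=>tig=2,lo=0
L=3*4+2=14  i=0=0

14,0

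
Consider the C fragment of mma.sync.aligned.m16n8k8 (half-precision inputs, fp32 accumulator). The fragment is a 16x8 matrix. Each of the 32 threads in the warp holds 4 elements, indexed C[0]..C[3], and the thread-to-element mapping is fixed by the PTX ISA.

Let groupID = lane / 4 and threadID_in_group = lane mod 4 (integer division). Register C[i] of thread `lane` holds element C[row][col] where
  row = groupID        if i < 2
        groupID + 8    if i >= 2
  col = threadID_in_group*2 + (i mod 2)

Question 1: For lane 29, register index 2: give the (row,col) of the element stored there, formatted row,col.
29: gid=7,tid=1
[2] (7+8,1*2+0) = (15,2)

15,2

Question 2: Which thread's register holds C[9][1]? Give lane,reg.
r=9⇒gr=1,Rb=1  c=1⇒th=0,odd=1
L=1*4+0=4  i=1*2+1=3

4,3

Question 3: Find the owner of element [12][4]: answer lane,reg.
r=12->g=4,rb=1  c=4->t=2,b0=0
L=4*4+2=18  i=1*2+0=2

18,2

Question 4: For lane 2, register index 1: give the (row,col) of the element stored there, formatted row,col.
0,5

lane 2: gr=0 (2/4), th=2 (2%4)
i=1: r=0+0=0, c=2*2+1=5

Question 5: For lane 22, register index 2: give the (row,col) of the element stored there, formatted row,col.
22: gid=5,tid=2
[2] (5+8,2*2+0) = (13,4)

13,4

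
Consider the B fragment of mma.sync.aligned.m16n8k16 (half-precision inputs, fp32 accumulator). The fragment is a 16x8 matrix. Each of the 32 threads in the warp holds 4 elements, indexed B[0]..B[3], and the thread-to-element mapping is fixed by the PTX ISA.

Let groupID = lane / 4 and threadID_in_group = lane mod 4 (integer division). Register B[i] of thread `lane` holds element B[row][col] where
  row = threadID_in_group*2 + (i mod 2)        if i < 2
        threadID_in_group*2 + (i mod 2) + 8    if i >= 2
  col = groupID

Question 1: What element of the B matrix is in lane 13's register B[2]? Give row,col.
10,3

L=13→G=13>>2=3, T=13&3=1
[2]→row 1·2+0+8=10  col G=3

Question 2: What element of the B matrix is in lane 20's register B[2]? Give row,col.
8,5

20: G=5,T=0
[2] (0*2+0+8,5) = (8,5)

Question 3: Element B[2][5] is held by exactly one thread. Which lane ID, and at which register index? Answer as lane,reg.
21,0

c: 5->gid=5  r: 2->r8=0,tid=1,i&1=0
L=5*4+1=21  i=0*2+0=0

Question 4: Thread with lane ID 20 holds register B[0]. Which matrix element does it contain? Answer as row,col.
20: grp=5,tig=0
[0] (0*2+0+0,5) = (0,5)

0,5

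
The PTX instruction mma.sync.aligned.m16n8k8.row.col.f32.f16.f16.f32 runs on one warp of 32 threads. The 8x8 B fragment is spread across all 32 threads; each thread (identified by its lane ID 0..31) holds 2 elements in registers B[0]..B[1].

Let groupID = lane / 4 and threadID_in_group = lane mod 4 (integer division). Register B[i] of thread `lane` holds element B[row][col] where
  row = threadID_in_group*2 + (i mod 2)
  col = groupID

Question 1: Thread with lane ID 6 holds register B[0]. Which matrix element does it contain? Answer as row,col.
4,1

lane 6: grp=1 (6/4), tig=2 (6%4)
i=0: r=2*2+0=4, c=grp=1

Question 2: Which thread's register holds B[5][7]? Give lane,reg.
c=7⇒gr=7  r=5⇒th=2,odd=1
L=7*4+2=30  i=1=1

30,1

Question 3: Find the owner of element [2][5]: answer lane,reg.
c: 5->gid=5  r: 2->tid=1,i&1=0
L=5*4+1=21  i=0=0

21,0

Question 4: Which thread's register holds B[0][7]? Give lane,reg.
c:7=>grp=7  r:0=>tig=0,lo=0
L=7*4+0=28  i=0=0

28,0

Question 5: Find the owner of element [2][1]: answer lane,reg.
5,0

c=1->g=1  r=2->t=1,b0=0
L=1*4+1=5  i=0=0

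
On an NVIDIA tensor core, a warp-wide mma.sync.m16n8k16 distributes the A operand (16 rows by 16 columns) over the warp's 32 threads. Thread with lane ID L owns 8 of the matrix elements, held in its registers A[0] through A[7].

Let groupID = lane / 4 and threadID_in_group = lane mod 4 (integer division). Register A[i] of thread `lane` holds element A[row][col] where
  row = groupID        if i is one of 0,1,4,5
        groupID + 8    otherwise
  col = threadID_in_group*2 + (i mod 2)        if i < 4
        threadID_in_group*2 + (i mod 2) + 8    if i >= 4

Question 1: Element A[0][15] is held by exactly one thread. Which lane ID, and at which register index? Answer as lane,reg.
r:0=>grp=0,rB=0  c:15=>cB=1,tig=3,lo=1
L=0*4+3=3  i=1*4+0*2+1=5

3,5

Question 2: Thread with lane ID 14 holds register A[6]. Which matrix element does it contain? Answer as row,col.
11,12

lane 14->14/4=3, 14 mod 4=2
i=6  r:3+8->11  c:2·2+0+8->12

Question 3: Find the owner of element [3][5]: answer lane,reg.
14,1

r: 3->gid=3,r8=0  c: 5->c8=0,tid=2,i&1=1
L=3*4+2=14  i=0*4+0*2+1=1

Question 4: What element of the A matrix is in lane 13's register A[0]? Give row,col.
13: gr=3,th=1
[0] (3+0,1*2+0+0) = (3,2)

3,2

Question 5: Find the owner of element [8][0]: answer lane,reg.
0,2

r: 8->gid=0,r8=1  c: 0->c8=0,tid=0,i&1=0
L=0*4+0=0  i=0*4+1*2+0=2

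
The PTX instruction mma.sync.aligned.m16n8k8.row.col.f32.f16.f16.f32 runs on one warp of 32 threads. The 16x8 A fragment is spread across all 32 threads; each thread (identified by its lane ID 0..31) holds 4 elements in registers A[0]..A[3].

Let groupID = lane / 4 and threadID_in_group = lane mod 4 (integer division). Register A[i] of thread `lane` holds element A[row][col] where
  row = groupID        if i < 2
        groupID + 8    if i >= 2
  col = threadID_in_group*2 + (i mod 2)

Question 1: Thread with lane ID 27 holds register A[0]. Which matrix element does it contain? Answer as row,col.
lane 27⇒27/4=6, 27 mod 4=3
i=0  r:6+0⇒6  c:2·3+0⇒6

6,6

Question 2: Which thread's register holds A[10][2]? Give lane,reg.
r=10->g=2,rb=1  c=2->t=1,b0=0
L=2*4+1=9  i=1*2+0=2

9,2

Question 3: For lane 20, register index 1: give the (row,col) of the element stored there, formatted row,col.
5,1

lane 20: gid=5 (20/4), tid=0 (20%4)
i=1: r=5+0=5, c=0*2+1=1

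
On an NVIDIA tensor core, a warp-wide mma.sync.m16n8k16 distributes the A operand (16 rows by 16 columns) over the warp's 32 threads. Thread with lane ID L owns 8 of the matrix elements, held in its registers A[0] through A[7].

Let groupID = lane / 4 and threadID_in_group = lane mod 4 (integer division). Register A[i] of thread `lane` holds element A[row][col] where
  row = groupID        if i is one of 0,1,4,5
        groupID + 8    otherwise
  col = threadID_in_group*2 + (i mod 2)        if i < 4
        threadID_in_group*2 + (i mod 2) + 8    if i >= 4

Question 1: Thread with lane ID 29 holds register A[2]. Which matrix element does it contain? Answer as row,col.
15,2

L=29->g=29>>2=7, t=29&3=1
[2]->row 7+8=15  col 1·2+0+0=2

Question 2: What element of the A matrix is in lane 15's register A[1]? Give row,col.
lane 15->15/4=3, 15 mod 4=3
i=1  r:3+0->3  c:2·3+1+0->7

3,7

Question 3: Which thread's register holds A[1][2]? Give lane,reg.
r=1⇒gr=1,Rb=0  c=2⇒Cb=0,th=1,odd=0
L=1*4+1=5  i=0*4+0*2+0=0

5,0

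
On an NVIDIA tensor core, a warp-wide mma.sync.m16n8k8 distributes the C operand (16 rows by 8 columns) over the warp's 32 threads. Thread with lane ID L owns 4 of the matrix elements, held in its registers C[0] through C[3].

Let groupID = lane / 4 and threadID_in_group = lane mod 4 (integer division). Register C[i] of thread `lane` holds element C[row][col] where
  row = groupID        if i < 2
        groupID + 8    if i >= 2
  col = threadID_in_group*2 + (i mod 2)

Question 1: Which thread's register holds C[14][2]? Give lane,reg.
25,2

r:14=>grp=6,rB=1  c:2=>tig=1,lo=0
L=6*4+1=25  i=1*2+0=2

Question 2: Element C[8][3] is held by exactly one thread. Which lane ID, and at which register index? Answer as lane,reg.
1,3

r: 8->gid=0,r8=1  c: 3->tid=1,i&1=1
L=0*4+1=1  i=1*2+1=3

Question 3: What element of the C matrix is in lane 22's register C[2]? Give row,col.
13,4

lane 22⇒22/4=5, 22 mod 4=2
i=2  r:5+8⇒13  c:2·2+0⇒4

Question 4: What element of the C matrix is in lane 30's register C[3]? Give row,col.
lane 30→30/4=7, 30 mod 4=2
i=3  r:7+8→15  c:2·2+1→5

15,5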